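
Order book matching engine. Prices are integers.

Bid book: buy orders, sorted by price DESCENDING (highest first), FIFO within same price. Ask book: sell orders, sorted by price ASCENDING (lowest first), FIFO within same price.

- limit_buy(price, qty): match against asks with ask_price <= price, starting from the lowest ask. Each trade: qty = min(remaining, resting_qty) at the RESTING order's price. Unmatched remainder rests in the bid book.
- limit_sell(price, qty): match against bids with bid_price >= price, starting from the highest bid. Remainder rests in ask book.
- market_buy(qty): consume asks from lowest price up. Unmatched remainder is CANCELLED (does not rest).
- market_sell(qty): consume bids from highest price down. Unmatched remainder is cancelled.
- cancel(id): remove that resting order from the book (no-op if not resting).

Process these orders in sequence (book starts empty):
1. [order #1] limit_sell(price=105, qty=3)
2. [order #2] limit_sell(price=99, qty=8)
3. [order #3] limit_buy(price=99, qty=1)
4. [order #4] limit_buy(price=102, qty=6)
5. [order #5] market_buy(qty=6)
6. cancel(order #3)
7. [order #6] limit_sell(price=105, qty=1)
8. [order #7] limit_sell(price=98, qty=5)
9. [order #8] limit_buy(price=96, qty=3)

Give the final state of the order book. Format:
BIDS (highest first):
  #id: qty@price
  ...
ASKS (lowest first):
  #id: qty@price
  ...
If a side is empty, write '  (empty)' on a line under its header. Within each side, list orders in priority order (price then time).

Answer: BIDS (highest first):
  #8: 3@96
ASKS (lowest first):
  #7: 5@98
  #6: 1@105

Derivation:
After op 1 [order #1] limit_sell(price=105, qty=3): fills=none; bids=[-] asks=[#1:3@105]
After op 2 [order #2] limit_sell(price=99, qty=8): fills=none; bids=[-] asks=[#2:8@99 #1:3@105]
After op 3 [order #3] limit_buy(price=99, qty=1): fills=#3x#2:1@99; bids=[-] asks=[#2:7@99 #1:3@105]
After op 4 [order #4] limit_buy(price=102, qty=6): fills=#4x#2:6@99; bids=[-] asks=[#2:1@99 #1:3@105]
After op 5 [order #5] market_buy(qty=6): fills=#5x#2:1@99 #5x#1:3@105; bids=[-] asks=[-]
After op 6 cancel(order #3): fills=none; bids=[-] asks=[-]
After op 7 [order #6] limit_sell(price=105, qty=1): fills=none; bids=[-] asks=[#6:1@105]
After op 8 [order #7] limit_sell(price=98, qty=5): fills=none; bids=[-] asks=[#7:5@98 #6:1@105]
After op 9 [order #8] limit_buy(price=96, qty=3): fills=none; bids=[#8:3@96] asks=[#7:5@98 #6:1@105]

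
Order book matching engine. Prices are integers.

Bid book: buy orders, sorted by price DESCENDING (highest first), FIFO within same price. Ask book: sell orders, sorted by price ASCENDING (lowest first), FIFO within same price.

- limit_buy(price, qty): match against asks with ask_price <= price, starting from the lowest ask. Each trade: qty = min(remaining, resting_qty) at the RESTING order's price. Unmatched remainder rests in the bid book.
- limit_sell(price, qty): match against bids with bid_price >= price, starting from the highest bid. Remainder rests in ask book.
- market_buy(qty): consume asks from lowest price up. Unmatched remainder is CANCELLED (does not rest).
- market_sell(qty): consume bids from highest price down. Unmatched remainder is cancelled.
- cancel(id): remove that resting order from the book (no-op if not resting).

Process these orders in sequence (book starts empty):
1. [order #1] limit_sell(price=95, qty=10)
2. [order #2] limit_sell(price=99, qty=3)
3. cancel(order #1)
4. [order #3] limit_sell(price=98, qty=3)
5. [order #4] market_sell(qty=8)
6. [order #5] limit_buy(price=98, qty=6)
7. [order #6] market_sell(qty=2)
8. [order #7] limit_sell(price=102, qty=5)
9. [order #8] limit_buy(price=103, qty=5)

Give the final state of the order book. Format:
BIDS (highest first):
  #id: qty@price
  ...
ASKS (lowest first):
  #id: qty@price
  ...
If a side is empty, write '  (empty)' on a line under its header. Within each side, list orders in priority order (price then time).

After op 1 [order #1] limit_sell(price=95, qty=10): fills=none; bids=[-] asks=[#1:10@95]
After op 2 [order #2] limit_sell(price=99, qty=3): fills=none; bids=[-] asks=[#1:10@95 #2:3@99]
After op 3 cancel(order #1): fills=none; bids=[-] asks=[#2:3@99]
After op 4 [order #3] limit_sell(price=98, qty=3): fills=none; bids=[-] asks=[#3:3@98 #2:3@99]
After op 5 [order #4] market_sell(qty=8): fills=none; bids=[-] asks=[#3:3@98 #2:3@99]
After op 6 [order #5] limit_buy(price=98, qty=6): fills=#5x#3:3@98; bids=[#5:3@98] asks=[#2:3@99]
After op 7 [order #6] market_sell(qty=2): fills=#5x#6:2@98; bids=[#5:1@98] asks=[#2:3@99]
After op 8 [order #7] limit_sell(price=102, qty=5): fills=none; bids=[#5:1@98] asks=[#2:3@99 #7:5@102]
After op 9 [order #8] limit_buy(price=103, qty=5): fills=#8x#2:3@99 #8x#7:2@102; bids=[#5:1@98] asks=[#7:3@102]

Answer: BIDS (highest first):
  #5: 1@98
ASKS (lowest first):
  #7: 3@102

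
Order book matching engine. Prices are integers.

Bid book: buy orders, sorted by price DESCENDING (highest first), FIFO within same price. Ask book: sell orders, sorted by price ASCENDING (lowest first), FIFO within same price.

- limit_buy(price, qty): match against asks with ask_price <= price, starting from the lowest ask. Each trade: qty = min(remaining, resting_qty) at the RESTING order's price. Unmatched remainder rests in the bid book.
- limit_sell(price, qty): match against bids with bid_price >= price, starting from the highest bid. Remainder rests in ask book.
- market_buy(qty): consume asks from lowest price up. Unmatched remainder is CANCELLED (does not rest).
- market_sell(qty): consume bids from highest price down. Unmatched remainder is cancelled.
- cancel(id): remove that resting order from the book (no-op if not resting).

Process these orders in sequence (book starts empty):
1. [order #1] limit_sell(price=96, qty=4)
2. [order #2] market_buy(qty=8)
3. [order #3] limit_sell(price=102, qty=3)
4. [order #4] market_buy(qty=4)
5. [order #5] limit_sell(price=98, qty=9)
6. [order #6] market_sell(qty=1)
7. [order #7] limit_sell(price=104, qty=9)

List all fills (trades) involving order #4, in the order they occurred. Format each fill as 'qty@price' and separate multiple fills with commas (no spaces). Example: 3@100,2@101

After op 1 [order #1] limit_sell(price=96, qty=4): fills=none; bids=[-] asks=[#1:4@96]
After op 2 [order #2] market_buy(qty=8): fills=#2x#1:4@96; bids=[-] asks=[-]
After op 3 [order #3] limit_sell(price=102, qty=3): fills=none; bids=[-] asks=[#3:3@102]
After op 4 [order #4] market_buy(qty=4): fills=#4x#3:3@102; bids=[-] asks=[-]
After op 5 [order #5] limit_sell(price=98, qty=9): fills=none; bids=[-] asks=[#5:9@98]
After op 6 [order #6] market_sell(qty=1): fills=none; bids=[-] asks=[#5:9@98]
After op 7 [order #7] limit_sell(price=104, qty=9): fills=none; bids=[-] asks=[#5:9@98 #7:9@104]

Answer: 3@102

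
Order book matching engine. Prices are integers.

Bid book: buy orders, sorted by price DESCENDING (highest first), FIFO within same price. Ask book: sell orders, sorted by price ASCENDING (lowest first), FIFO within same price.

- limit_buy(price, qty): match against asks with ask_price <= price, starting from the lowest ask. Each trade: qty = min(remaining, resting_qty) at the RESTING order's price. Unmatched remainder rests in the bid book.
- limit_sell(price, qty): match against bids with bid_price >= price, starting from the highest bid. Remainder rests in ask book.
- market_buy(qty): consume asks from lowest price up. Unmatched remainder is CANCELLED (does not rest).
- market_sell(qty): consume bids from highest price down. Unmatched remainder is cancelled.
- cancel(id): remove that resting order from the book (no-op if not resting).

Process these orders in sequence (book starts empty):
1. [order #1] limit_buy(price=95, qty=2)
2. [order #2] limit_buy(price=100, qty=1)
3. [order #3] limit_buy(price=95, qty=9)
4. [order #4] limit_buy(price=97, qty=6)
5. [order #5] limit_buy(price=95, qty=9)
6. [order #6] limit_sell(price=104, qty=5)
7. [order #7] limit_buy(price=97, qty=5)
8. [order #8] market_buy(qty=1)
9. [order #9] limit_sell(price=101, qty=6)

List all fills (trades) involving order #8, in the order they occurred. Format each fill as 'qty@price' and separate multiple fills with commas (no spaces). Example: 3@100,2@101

Answer: 1@104

Derivation:
After op 1 [order #1] limit_buy(price=95, qty=2): fills=none; bids=[#1:2@95] asks=[-]
After op 2 [order #2] limit_buy(price=100, qty=1): fills=none; bids=[#2:1@100 #1:2@95] asks=[-]
After op 3 [order #3] limit_buy(price=95, qty=9): fills=none; bids=[#2:1@100 #1:2@95 #3:9@95] asks=[-]
After op 4 [order #4] limit_buy(price=97, qty=6): fills=none; bids=[#2:1@100 #4:6@97 #1:2@95 #3:9@95] asks=[-]
After op 5 [order #5] limit_buy(price=95, qty=9): fills=none; bids=[#2:1@100 #4:6@97 #1:2@95 #3:9@95 #5:9@95] asks=[-]
After op 6 [order #6] limit_sell(price=104, qty=5): fills=none; bids=[#2:1@100 #4:6@97 #1:2@95 #3:9@95 #5:9@95] asks=[#6:5@104]
After op 7 [order #7] limit_buy(price=97, qty=5): fills=none; bids=[#2:1@100 #4:6@97 #7:5@97 #1:2@95 #3:9@95 #5:9@95] asks=[#6:5@104]
After op 8 [order #8] market_buy(qty=1): fills=#8x#6:1@104; bids=[#2:1@100 #4:6@97 #7:5@97 #1:2@95 #3:9@95 #5:9@95] asks=[#6:4@104]
After op 9 [order #9] limit_sell(price=101, qty=6): fills=none; bids=[#2:1@100 #4:6@97 #7:5@97 #1:2@95 #3:9@95 #5:9@95] asks=[#9:6@101 #6:4@104]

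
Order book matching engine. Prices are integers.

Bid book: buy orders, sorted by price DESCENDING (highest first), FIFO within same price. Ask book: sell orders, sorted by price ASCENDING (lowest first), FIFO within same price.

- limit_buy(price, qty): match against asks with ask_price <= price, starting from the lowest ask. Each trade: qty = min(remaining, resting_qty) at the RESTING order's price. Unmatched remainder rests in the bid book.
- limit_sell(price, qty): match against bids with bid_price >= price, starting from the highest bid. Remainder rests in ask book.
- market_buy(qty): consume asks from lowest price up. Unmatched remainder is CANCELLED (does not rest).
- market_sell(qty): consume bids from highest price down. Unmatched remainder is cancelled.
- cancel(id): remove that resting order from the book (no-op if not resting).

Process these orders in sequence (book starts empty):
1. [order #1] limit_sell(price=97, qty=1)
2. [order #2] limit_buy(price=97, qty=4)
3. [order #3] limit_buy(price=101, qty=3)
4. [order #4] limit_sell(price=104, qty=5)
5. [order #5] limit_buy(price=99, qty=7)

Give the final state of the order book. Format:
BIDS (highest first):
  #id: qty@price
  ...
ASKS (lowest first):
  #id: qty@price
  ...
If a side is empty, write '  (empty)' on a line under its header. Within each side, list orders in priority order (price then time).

Answer: BIDS (highest first):
  #3: 3@101
  #5: 7@99
  #2: 3@97
ASKS (lowest first):
  #4: 5@104

Derivation:
After op 1 [order #1] limit_sell(price=97, qty=1): fills=none; bids=[-] asks=[#1:1@97]
After op 2 [order #2] limit_buy(price=97, qty=4): fills=#2x#1:1@97; bids=[#2:3@97] asks=[-]
After op 3 [order #3] limit_buy(price=101, qty=3): fills=none; bids=[#3:3@101 #2:3@97] asks=[-]
After op 4 [order #4] limit_sell(price=104, qty=5): fills=none; bids=[#3:3@101 #2:3@97] asks=[#4:5@104]
After op 5 [order #5] limit_buy(price=99, qty=7): fills=none; bids=[#3:3@101 #5:7@99 #2:3@97] asks=[#4:5@104]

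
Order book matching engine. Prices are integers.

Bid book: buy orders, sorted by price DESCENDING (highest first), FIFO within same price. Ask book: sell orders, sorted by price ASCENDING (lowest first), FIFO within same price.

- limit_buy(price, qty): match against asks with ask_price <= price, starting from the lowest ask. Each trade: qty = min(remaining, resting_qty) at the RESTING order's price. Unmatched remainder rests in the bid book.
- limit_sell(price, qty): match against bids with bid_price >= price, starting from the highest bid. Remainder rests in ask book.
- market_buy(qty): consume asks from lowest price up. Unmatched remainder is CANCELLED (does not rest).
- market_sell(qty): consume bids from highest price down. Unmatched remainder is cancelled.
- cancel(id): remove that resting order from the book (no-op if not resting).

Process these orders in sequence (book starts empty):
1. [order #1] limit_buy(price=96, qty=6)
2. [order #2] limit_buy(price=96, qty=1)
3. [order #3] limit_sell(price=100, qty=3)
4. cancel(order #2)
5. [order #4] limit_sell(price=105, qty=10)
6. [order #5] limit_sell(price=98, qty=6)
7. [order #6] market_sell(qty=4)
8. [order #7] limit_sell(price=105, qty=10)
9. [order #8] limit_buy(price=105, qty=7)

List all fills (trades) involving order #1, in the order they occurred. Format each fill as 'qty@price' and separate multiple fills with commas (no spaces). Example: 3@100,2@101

After op 1 [order #1] limit_buy(price=96, qty=6): fills=none; bids=[#1:6@96] asks=[-]
After op 2 [order #2] limit_buy(price=96, qty=1): fills=none; bids=[#1:6@96 #2:1@96] asks=[-]
After op 3 [order #3] limit_sell(price=100, qty=3): fills=none; bids=[#1:6@96 #2:1@96] asks=[#3:3@100]
After op 4 cancel(order #2): fills=none; bids=[#1:6@96] asks=[#3:3@100]
After op 5 [order #4] limit_sell(price=105, qty=10): fills=none; bids=[#1:6@96] asks=[#3:3@100 #4:10@105]
After op 6 [order #5] limit_sell(price=98, qty=6): fills=none; bids=[#1:6@96] asks=[#5:6@98 #3:3@100 #4:10@105]
After op 7 [order #6] market_sell(qty=4): fills=#1x#6:4@96; bids=[#1:2@96] asks=[#5:6@98 #3:3@100 #4:10@105]
After op 8 [order #7] limit_sell(price=105, qty=10): fills=none; bids=[#1:2@96] asks=[#5:6@98 #3:3@100 #4:10@105 #7:10@105]
After op 9 [order #8] limit_buy(price=105, qty=7): fills=#8x#5:6@98 #8x#3:1@100; bids=[#1:2@96] asks=[#3:2@100 #4:10@105 #7:10@105]

Answer: 4@96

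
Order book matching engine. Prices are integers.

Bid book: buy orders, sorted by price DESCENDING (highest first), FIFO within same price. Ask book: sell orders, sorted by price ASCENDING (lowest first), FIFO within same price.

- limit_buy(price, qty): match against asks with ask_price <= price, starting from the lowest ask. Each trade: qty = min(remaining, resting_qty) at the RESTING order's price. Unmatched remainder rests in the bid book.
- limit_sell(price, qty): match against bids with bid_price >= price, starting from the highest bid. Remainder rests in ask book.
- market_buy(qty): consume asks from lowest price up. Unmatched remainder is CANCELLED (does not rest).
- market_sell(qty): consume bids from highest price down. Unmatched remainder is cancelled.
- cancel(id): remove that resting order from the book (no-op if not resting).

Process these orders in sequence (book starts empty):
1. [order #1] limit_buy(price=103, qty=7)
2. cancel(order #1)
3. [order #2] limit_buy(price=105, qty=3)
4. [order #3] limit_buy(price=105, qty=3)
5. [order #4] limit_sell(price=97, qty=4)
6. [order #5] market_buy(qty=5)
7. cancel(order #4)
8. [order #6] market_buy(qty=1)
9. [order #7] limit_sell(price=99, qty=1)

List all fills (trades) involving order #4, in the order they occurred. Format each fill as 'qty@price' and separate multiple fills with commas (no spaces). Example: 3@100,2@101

Answer: 3@105,1@105

Derivation:
After op 1 [order #1] limit_buy(price=103, qty=7): fills=none; bids=[#1:7@103] asks=[-]
After op 2 cancel(order #1): fills=none; bids=[-] asks=[-]
After op 3 [order #2] limit_buy(price=105, qty=3): fills=none; bids=[#2:3@105] asks=[-]
After op 4 [order #3] limit_buy(price=105, qty=3): fills=none; bids=[#2:3@105 #3:3@105] asks=[-]
After op 5 [order #4] limit_sell(price=97, qty=4): fills=#2x#4:3@105 #3x#4:1@105; bids=[#3:2@105] asks=[-]
After op 6 [order #5] market_buy(qty=5): fills=none; bids=[#3:2@105] asks=[-]
After op 7 cancel(order #4): fills=none; bids=[#3:2@105] asks=[-]
After op 8 [order #6] market_buy(qty=1): fills=none; bids=[#3:2@105] asks=[-]
After op 9 [order #7] limit_sell(price=99, qty=1): fills=#3x#7:1@105; bids=[#3:1@105] asks=[-]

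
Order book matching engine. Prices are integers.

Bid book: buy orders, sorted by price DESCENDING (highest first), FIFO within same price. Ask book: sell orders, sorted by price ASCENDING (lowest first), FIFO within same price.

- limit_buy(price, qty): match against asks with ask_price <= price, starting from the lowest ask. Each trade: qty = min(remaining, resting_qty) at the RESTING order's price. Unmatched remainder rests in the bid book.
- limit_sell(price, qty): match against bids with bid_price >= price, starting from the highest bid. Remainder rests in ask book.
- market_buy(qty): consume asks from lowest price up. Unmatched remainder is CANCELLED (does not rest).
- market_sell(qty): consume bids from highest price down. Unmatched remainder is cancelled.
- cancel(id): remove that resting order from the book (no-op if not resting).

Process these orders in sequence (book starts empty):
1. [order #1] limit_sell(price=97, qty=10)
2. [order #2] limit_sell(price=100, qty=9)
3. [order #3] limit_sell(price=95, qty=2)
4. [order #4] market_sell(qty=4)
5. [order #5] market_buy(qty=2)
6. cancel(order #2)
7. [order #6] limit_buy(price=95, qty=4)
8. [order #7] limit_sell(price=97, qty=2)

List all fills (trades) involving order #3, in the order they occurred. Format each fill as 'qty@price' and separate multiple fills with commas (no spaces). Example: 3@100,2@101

Answer: 2@95

Derivation:
After op 1 [order #1] limit_sell(price=97, qty=10): fills=none; bids=[-] asks=[#1:10@97]
After op 2 [order #2] limit_sell(price=100, qty=9): fills=none; bids=[-] asks=[#1:10@97 #2:9@100]
After op 3 [order #3] limit_sell(price=95, qty=2): fills=none; bids=[-] asks=[#3:2@95 #1:10@97 #2:9@100]
After op 4 [order #4] market_sell(qty=4): fills=none; bids=[-] asks=[#3:2@95 #1:10@97 #2:9@100]
After op 5 [order #5] market_buy(qty=2): fills=#5x#3:2@95; bids=[-] asks=[#1:10@97 #2:9@100]
After op 6 cancel(order #2): fills=none; bids=[-] asks=[#1:10@97]
After op 7 [order #6] limit_buy(price=95, qty=4): fills=none; bids=[#6:4@95] asks=[#1:10@97]
After op 8 [order #7] limit_sell(price=97, qty=2): fills=none; bids=[#6:4@95] asks=[#1:10@97 #7:2@97]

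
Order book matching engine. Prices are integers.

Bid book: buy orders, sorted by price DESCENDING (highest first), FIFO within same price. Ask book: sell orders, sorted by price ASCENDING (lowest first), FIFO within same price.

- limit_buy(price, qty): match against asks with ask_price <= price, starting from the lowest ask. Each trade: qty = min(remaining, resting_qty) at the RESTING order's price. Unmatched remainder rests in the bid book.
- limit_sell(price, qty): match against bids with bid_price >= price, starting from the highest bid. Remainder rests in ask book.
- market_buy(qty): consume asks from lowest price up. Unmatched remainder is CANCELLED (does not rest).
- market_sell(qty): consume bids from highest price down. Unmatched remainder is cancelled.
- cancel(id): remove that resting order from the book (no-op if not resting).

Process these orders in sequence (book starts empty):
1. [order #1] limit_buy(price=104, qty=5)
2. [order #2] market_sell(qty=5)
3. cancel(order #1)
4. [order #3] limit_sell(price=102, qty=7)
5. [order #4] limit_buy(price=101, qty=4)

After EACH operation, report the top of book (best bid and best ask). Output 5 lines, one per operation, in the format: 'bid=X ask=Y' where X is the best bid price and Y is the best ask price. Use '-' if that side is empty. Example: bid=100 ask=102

After op 1 [order #1] limit_buy(price=104, qty=5): fills=none; bids=[#1:5@104] asks=[-]
After op 2 [order #2] market_sell(qty=5): fills=#1x#2:5@104; bids=[-] asks=[-]
After op 3 cancel(order #1): fills=none; bids=[-] asks=[-]
After op 4 [order #3] limit_sell(price=102, qty=7): fills=none; bids=[-] asks=[#3:7@102]
After op 5 [order #4] limit_buy(price=101, qty=4): fills=none; bids=[#4:4@101] asks=[#3:7@102]

Answer: bid=104 ask=-
bid=- ask=-
bid=- ask=-
bid=- ask=102
bid=101 ask=102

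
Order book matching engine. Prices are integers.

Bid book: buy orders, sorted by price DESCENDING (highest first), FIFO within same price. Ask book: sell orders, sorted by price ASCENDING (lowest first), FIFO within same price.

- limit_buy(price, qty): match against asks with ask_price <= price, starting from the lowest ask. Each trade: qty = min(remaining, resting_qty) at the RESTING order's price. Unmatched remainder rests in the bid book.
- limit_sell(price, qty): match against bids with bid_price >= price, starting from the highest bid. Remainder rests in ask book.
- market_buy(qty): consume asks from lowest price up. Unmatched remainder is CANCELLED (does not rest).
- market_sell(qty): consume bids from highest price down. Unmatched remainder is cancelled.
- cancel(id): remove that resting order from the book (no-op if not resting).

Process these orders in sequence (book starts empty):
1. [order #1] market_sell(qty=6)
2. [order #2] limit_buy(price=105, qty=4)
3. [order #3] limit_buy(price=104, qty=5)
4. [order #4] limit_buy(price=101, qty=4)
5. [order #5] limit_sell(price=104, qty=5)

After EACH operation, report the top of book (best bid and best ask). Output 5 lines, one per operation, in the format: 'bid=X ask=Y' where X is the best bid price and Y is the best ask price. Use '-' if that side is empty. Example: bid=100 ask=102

Answer: bid=- ask=-
bid=105 ask=-
bid=105 ask=-
bid=105 ask=-
bid=104 ask=-

Derivation:
After op 1 [order #1] market_sell(qty=6): fills=none; bids=[-] asks=[-]
After op 2 [order #2] limit_buy(price=105, qty=4): fills=none; bids=[#2:4@105] asks=[-]
After op 3 [order #3] limit_buy(price=104, qty=5): fills=none; bids=[#2:4@105 #3:5@104] asks=[-]
After op 4 [order #4] limit_buy(price=101, qty=4): fills=none; bids=[#2:4@105 #3:5@104 #4:4@101] asks=[-]
After op 5 [order #5] limit_sell(price=104, qty=5): fills=#2x#5:4@105 #3x#5:1@104; bids=[#3:4@104 #4:4@101] asks=[-]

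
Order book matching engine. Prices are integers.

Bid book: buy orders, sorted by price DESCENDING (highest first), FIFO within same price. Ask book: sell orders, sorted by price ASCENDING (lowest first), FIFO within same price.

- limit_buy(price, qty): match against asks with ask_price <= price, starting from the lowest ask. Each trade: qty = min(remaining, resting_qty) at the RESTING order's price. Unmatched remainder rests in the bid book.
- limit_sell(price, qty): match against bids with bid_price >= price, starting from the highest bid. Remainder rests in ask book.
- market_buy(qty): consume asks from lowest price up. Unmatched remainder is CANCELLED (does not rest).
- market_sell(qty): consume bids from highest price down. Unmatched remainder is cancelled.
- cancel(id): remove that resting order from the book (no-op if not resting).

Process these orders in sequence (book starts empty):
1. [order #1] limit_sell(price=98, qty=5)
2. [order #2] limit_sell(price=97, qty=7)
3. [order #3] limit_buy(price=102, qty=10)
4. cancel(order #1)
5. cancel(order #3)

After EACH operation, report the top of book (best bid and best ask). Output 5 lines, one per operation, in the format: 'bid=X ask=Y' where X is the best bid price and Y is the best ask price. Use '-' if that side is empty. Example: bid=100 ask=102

After op 1 [order #1] limit_sell(price=98, qty=5): fills=none; bids=[-] asks=[#1:5@98]
After op 2 [order #2] limit_sell(price=97, qty=7): fills=none; bids=[-] asks=[#2:7@97 #1:5@98]
After op 3 [order #3] limit_buy(price=102, qty=10): fills=#3x#2:7@97 #3x#1:3@98; bids=[-] asks=[#1:2@98]
After op 4 cancel(order #1): fills=none; bids=[-] asks=[-]
After op 5 cancel(order #3): fills=none; bids=[-] asks=[-]

Answer: bid=- ask=98
bid=- ask=97
bid=- ask=98
bid=- ask=-
bid=- ask=-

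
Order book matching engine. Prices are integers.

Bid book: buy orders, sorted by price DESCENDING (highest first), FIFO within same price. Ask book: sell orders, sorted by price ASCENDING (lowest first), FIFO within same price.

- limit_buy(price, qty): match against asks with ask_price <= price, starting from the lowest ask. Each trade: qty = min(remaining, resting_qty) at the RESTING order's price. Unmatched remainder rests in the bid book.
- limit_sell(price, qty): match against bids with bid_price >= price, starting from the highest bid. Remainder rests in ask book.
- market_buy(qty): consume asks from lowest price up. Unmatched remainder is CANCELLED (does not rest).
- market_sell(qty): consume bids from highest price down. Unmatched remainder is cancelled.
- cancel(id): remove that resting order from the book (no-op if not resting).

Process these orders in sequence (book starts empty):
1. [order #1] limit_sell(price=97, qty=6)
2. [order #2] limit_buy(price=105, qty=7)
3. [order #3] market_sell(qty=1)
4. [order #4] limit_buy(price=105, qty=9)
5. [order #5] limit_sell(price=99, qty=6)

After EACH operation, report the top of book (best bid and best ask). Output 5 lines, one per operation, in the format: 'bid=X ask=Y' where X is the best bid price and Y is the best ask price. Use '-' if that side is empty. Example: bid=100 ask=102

Answer: bid=- ask=97
bid=105 ask=-
bid=- ask=-
bid=105 ask=-
bid=105 ask=-

Derivation:
After op 1 [order #1] limit_sell(price=97, qty=6): fills=none; bids=[-] asks=[#1:6@97]
After op 2 [order #2] limit_buy(price=105, qty=7): fills=#2x#1:6@97; bids=[#2:1@105] asks=[-]
After op 3 [order #3] market_sell(qty=1): fills=#2x#3:1@105; bids=[-] asks=[-]
After op 4 [order #4] limit_buy(price=105, qty=9): fills=none; bids=[#4:9@105] asks=[-]
After op 5 [order #5] limit_sell(price=99, qty=6): fills=#4x#5:6@105; bids=[#4:3@105] asks=[-]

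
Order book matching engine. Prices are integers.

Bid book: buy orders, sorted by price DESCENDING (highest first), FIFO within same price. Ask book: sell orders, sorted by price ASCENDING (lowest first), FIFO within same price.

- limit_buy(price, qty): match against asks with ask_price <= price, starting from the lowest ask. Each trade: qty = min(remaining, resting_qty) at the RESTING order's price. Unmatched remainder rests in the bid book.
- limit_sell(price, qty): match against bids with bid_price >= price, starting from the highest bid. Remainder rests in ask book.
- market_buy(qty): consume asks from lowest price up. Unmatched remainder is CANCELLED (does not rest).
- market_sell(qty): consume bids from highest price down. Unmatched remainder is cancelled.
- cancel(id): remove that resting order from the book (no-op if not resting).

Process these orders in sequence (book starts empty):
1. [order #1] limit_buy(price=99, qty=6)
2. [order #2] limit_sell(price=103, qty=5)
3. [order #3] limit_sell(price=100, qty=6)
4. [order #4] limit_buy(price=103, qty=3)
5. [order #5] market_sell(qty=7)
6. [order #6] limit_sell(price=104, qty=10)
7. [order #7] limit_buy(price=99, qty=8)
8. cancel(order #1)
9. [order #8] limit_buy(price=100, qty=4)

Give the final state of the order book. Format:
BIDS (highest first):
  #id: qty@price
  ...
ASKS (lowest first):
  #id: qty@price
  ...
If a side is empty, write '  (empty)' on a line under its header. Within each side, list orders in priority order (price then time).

Answer: BIDS (highest first):
  #8: 1@100
  #7: 8@99
ASKS (lowest first):
  #2: 5@103
  #6: 10@104

Derivation:
After op 1 [order #1] limit_buy(price=99, qty=6): fills=none; bids=[#1:6@99] asks=[-]
After op 2 [order #2] limit_sell(price=103, qty=5): fills=none; bids=[#1:6@99] asks=[#2:5@103]
After op 3 [order #3] limit_sell(price=100, qty=6): fills=none; bids=[#1:6@99] asks=[#3:6@100 #2:5@103]
After op 4 [order #4] limit_buy(price=103, qty=3): fills=#4x#3:3@100; bids=[#1:6@99] asks=[#3:3@100 #2:5@103]
After op 5 [order #5] market_sell(qty=7): fills=#1x#5:6@99; bids=[-] asks=[#3:3@100 #2:5@103]
After op 6 [order #6] limit_sell(price=104, qty=10): fills=none; bids=[-] asks=[#3:3@100 #2:5@103 #6:10@104]
After op 7 [order #7] limit_buy(price=99, qty=8): fills=none; bids=[#7:8@99] asks=[#3:3@100 #2:5@103 #6:10@104]
After op 8 cancel(order #1): fills=none; bids=[#7:8@99] asks=[#3:3@100 #2:5@103 #6:10@104]
After op 9 [order #8] limit_buy(price=100, qty=4): fills=#8x#3:3@100; bids=[#8:1@100 #7:8@99] asks=[#2:5@103 #6:10@104]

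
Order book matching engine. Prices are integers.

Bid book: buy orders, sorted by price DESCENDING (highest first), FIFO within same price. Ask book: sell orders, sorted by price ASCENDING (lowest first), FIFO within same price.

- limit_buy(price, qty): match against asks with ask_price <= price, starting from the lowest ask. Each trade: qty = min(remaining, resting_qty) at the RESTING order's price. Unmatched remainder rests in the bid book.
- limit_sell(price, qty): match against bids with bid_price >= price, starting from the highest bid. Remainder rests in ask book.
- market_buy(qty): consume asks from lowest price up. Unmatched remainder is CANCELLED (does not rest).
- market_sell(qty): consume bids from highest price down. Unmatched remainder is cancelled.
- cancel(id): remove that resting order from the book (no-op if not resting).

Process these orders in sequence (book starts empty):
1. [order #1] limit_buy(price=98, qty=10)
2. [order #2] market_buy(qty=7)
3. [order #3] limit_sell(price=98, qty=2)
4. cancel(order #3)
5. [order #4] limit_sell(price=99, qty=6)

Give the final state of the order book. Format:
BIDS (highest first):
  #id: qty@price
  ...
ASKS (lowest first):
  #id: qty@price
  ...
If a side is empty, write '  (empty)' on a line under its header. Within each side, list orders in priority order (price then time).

Answer: BIDS (highest first):
  #1: 8@98
ASKS (lowest first):
  #4: 6@99

Derivation:
After op 1 [order #1] limit_buy(price=98, qty=10): fills=none; bids=[#1:10@98] asks=[-]
After op 2 [order #2] market_buy(qty=7): fills=none; bids=[#1:10@98] asks=[-]
After op 3 [order #3] limit_sell(price=98, qty=2): fills=#1x#3:2@98; bids=[#1:8@98] asks=[-]
After op 4 cancel(order #3): fills=none; bids=[#1:8@98] asks=[-]
After op 5 [order #4] limit_sell(price=99, qty=6): fills=none; bids=[#1:8@98] asks=[#4:6@99]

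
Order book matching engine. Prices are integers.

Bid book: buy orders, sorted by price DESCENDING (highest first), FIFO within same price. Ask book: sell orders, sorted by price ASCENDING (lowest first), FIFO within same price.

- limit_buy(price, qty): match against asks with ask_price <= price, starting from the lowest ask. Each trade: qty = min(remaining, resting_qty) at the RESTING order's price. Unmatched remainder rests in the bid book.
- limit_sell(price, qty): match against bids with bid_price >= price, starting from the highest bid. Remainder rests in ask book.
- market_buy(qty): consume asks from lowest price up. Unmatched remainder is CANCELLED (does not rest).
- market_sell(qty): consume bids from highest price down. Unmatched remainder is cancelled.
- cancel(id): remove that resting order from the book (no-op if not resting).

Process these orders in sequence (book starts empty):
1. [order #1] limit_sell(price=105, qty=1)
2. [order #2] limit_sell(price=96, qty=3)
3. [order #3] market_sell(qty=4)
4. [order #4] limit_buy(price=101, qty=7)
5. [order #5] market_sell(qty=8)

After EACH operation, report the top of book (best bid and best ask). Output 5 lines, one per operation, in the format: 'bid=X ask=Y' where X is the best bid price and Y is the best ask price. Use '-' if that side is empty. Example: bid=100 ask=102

After op 1 [order #1] limit_sell(price=105, qty=1): fills=none; bids=[-] asks=[#1:1@105]
After op 2 [order #2] limit_sell(price=96, qty=3): fills=none; bids=[-] asks=[#2:3@96 #1:1@105]
After op 3 [order #3] market_sell(qty=4): fills=none; bids=[-] asks=[#2:3@96 #1:1@105]
After op 4 [order #4] limit_buy(price=101, qty=7): fills=#4x#2:3@96; bids=[#4:4@101] asks=[#1:1@105]
After op 5 [order #5] market_sell(qty=8): fills=#4x#5:4@101; bids=[-] asks=[#1:1@105]

Answer: bid=- ask=105
bid=- ask=96
bid=- ask=96
bid=101 ask=105
bid=- ask=105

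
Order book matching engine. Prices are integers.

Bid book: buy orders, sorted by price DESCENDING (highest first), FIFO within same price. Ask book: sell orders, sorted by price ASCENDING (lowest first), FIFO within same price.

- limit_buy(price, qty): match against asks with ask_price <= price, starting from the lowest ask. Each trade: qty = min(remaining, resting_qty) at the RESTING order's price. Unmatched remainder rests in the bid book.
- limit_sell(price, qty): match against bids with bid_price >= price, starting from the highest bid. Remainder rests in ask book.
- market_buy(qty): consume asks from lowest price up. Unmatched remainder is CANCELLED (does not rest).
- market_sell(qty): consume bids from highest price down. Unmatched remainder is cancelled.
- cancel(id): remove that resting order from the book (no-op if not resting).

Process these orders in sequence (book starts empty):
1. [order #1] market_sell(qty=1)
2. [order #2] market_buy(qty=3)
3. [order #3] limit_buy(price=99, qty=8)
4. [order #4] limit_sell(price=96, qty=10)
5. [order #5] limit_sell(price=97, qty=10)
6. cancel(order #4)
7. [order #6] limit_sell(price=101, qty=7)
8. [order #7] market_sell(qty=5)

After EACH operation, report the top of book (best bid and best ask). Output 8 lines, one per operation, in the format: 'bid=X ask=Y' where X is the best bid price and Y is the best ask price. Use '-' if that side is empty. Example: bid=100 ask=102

After op 1 [order #1] market_sell(qty=1): fills=none; bids=[-] asks=[-]
After op 2 [order #2] market_buy(qty=3): fills=none; bids=[-] asks=[-]
After op 3 [order #3] limit_buy(price=99, qty=8): fills=none; bids=[#3:8@99] asks=[-]
After op 4 [order #4] limit_sell(price=96, qty=10): fills=#3x#4:8@99; bids=[-] asks=[#4:2@96]
After op 5 [order #5] limit_sell(price=97, qty=10): fills=none; bids=[-] asks=[#4:2@96 #5:10@97]
After op 6 cancel(order #4): fills=none; bids=[-] asks=[#5:10@97]
After op 7 [order #6] limit_sell(price=101, qty=7): fills=none; bids=[-] asks=[#5:10@97 #6:7@101]
After op 8 [order #7] market_sell(qty=5): fills=none; bids=[-] asks=[#5:10@97 #6:7@101]

Answer: bid=- ask=-
bid=- ask=-
bid=99 ask=-
bid=- ask=96
bid=- ask=96
bid=- ask=97
bid=- ask=97
bid=- ask=97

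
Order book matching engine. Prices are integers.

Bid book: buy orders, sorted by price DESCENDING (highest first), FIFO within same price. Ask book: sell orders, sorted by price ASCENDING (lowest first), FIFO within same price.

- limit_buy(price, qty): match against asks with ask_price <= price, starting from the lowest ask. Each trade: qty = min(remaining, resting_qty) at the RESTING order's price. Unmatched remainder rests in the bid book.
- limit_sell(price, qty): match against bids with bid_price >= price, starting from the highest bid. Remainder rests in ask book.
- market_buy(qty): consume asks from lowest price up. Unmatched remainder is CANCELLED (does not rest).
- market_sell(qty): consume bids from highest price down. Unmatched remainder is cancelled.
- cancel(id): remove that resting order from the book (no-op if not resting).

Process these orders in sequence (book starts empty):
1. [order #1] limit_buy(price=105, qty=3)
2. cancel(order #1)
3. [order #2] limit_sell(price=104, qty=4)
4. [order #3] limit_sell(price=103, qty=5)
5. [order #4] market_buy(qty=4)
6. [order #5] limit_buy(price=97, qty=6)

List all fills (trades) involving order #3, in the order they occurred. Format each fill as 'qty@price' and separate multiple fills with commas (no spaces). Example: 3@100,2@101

Answer: 4@103

Derivation:
After op 1 [order #1] limit_buy(price=105, qty=3): fills=none; bids=[#1:3@105] asks=[-]
After op 2 cancel(order #1): fills=none; bids=[-] asks=[-]
After op 3 [order #2] limit_sell(price=104, qty=4): fills=none; bids=[-] asks=[#2:4@104]
After op 4 [order #3] limit_sell(price=103, qty=5): fills=none; bids=[-] asks=[#3:5@103 #2:4@104]
After op 5 [order #4] market_buy(qty=4): fills=#4x#3:4@103; bids=[-] asks=[#3:1@103 #2:4@104]
After op 6 [order #5] limit_buy(price=97, qty=6): fills=none; bids=[#5:6@97] asks=[#3:1@103 #2:4@104]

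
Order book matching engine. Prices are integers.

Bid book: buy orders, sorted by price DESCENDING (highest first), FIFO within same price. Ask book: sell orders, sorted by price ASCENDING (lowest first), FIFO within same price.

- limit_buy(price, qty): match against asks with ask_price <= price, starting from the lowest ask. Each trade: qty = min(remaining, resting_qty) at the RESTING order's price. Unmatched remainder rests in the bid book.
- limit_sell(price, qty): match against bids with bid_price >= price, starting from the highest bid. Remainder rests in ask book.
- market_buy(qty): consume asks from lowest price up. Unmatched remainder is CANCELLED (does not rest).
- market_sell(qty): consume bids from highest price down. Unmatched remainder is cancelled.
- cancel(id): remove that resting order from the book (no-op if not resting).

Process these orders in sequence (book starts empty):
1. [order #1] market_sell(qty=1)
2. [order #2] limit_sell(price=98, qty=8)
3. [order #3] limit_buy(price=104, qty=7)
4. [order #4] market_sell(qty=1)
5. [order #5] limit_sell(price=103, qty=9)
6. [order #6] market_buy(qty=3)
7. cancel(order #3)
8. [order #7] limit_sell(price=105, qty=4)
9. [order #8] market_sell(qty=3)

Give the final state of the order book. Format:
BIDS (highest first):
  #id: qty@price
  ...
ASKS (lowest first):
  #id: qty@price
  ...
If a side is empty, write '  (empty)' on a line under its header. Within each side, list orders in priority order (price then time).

Answer: BIDS (highest first):
  (empty)
ASKS (lowest first):
  #5: 7@103
  #7: 4@105

Derivation:
After op 1 [order #1] market_sell(qty=1): fills=none; bids=[-] asks=[-]
After op 2 [order #2] limit_sell(price=98, qty=8): fills=none; bids=[-] asks=[#2:8@98]
After op 3 [order #3] limit_buy(price=104, qty=7): fills=#3x#2:7@98; bids=[-] asks=[#2:1@98]
After op 4 [order #4] market_sell(qty=1): fills=none; bids=[-] asks=[#2:1@98]
After op 5 [order #5] limit_sell(price=103, qty=9): fills=none; bids=[-] asks=[#2:1@98 #5:9@103]
After op 6 [order #6] market_buy(qty=3): fills=#6x#2:1@98 #6x#5:2@103; bids=[-] asks=[#5:7@103]
After op 7 cancel(order #3): fills=none; bids=[-] asks=[#5:7@103]
After op 8 [order #7] limit_sell(price=105, qty=4): fills=none; bids=[-] asks=[#5:7@103 #7:4@105]
After op 9 [order #8] market_sell(qty=3): fills=none; bids=[-] asks=[#5:7@103 #7:4@105]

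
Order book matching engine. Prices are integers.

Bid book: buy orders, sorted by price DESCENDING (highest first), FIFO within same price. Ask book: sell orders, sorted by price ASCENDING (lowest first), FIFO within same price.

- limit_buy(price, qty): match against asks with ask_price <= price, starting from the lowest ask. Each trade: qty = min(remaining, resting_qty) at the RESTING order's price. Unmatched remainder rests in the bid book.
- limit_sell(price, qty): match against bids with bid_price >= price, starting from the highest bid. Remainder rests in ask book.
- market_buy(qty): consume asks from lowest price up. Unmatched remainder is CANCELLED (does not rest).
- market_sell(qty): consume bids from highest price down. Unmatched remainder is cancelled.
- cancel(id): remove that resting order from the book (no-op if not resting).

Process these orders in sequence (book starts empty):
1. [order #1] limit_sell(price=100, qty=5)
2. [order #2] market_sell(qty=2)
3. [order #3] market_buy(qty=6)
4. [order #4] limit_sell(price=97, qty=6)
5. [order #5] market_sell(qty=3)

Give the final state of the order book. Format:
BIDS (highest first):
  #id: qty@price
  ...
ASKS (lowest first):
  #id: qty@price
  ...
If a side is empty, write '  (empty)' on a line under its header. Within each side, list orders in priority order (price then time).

Answer: BIDS (highest first):
  (empty)
ASKS (lowest first):
  #4: 6@97

Derivation:
After op 1 [order #1] limit_sell(price=100, qty=5): fills=none; bids=[-] asks=[#1:5@100]
After op 2 [order #2] market_sell(qty=2): fills=none; bids=[-] asks=[#1:5@100]
After op 3 [order #3] market_buy(qty=6): fills=#3x#1:5@100; bids=[-] asks=[-]
After op 4 [order #4] limit_sell(price=97, qty=6): fills=none; bids=[-] asks=[#4:6@97]
After op 5 [order #5] market_sell(qty=3): fills=none; bids=[-] asks=[#4:6@97]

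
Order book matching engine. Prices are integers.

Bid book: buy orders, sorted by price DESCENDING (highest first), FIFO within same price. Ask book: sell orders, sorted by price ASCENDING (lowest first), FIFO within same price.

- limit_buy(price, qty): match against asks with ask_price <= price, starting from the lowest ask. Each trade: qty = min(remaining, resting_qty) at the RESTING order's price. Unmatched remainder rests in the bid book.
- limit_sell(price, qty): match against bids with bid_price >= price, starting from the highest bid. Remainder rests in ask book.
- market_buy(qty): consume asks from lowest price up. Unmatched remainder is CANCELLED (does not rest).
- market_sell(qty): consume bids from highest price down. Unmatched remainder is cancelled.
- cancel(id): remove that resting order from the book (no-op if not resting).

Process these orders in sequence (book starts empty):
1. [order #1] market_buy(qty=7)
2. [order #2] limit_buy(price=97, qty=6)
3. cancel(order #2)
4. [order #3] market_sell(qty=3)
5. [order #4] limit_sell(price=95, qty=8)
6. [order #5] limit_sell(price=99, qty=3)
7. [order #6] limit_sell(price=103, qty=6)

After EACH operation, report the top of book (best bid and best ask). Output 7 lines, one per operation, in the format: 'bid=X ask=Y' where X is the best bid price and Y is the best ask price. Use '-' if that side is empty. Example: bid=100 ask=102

After op 1 [order #1] market_buy(qty=7): fills=none; bids=[-] asks=[-]
After op 2 [order #2] limit_buy(price=97, qty=6): fills=none; bids=[#2:6@97] asks=[-]
After op 3 cancel(order #2): fills=none; bids=[-] asks=[-]
After op 4 [order #3] market_sell(qty=3): fills=none; bids=[-] asks=[-]
After op 5 [order #4] limit_sell(price=95, qty=8): fills=none; bids=[-] asks=[#4:8@95]
After op 6 [order #5] limit_sell(price=99, qty=3): fills=none; bids=[-] asks=[#4:8@95 #5:3@99]
After op 7 [order #6] limit_sell(price=103, qty=6): fills=none; bids=[-] asks=[#4:8@95 #5:3@99 #6:6@103]

Answer: bid=- ask=-
bid=97 ask=-
bid=- ask=-
bid=- ask=-
bid=- ask=95
bid=- ask=95
bid=- ask=95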